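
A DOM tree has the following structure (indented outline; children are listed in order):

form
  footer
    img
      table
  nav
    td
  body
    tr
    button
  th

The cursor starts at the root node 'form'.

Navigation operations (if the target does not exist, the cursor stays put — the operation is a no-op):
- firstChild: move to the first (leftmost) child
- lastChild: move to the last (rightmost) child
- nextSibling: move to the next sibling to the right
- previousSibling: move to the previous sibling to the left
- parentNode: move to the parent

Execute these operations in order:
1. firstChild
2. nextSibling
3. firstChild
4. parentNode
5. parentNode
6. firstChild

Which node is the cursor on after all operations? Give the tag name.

Answer: footer

Derivation:
After 1 (firstChild): footer
After 2 (nextSibling): nav
After 3 (firstChild): td
After 4 (parentNode): nav
After 5 (parentNode): form
After 6 (firstChild): footer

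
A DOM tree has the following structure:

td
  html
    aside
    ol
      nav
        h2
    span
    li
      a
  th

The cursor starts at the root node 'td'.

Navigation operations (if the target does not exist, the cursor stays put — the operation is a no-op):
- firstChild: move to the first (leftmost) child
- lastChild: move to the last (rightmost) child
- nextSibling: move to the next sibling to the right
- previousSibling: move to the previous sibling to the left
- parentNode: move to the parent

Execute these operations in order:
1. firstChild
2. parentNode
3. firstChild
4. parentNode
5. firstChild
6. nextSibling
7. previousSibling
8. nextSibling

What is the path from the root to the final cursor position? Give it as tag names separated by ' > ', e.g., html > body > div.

After 1 (firstChild): html
After 2 (parentNode): td
After 3 (firstChild): html
After 4 (parentNode): td
After 5 (firstChild): html
After 6 (nextSibling): th
After 7 (previousSibling): html
After 8 (nextSibling): th

Answer: td > th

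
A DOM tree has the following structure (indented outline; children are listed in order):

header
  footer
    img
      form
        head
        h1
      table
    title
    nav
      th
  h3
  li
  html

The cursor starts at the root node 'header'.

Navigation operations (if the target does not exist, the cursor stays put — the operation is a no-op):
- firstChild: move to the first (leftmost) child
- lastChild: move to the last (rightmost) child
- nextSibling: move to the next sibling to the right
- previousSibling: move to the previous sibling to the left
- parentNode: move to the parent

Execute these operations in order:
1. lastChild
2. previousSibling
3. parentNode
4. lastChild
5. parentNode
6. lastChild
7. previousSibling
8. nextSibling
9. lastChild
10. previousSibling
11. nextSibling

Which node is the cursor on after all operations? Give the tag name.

After 1 (lastChild): html
After 2 (previousSibling): li
After 3 (parentNode): header
After 4 (lastChild): html
After 5 (parentNode): header
After 6 (lastChild): html
After 7 (previousSibling): li
After 8 (nextSibling): html
After 9 (lastChild): html (no-op, stayed)
After 10 (previousSibling): li
After 11 (nextSibling): html

Answer: html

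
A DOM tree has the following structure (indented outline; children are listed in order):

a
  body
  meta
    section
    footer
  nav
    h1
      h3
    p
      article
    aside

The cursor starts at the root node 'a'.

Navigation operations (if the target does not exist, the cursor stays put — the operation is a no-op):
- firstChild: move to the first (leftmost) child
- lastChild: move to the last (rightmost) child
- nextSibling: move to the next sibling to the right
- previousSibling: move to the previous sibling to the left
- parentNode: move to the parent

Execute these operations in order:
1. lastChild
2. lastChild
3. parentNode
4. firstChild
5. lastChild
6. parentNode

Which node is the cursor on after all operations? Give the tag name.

Answer: h1

Derivation:
After 1 (lastChild): nav
After 2 (lastChild): aside
After 3 (parentNode): nav
After 4 (firstChild): h1
After 5 (lastChild): h3
After 6 (parentNode): h1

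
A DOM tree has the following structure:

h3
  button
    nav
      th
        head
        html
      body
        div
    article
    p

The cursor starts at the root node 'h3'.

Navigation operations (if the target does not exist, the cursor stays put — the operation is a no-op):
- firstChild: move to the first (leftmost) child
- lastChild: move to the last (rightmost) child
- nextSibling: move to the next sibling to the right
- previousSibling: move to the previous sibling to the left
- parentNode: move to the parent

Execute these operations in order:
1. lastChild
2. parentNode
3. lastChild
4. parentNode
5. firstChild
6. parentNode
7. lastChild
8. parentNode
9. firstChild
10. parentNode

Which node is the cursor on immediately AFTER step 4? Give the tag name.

After 1 (lastChild): button
After 2 (parentNode): h3
After 3 (lastChild): button
After 4 (parentNode): h3

Answer: h3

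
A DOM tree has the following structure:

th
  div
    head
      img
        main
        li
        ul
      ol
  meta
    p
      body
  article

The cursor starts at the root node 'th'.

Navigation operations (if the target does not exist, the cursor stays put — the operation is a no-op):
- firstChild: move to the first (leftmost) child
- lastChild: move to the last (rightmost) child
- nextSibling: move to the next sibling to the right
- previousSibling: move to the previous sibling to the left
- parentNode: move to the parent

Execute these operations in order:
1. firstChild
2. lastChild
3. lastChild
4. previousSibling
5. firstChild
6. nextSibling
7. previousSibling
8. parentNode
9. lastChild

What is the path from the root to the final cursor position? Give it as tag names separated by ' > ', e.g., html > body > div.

Answer: th > div > head > img > ul

Derivation:
After 1 (firstChild): div
After 2 (lastChild): head
After 3 (lastChild): ol
After 4 (previousSibling): img
After 5 (firstChild): main
After 6 (nextSibling): li
After 7 (previousSibling): main
After 8 (parentNode): img
After 9 (lastChild): ul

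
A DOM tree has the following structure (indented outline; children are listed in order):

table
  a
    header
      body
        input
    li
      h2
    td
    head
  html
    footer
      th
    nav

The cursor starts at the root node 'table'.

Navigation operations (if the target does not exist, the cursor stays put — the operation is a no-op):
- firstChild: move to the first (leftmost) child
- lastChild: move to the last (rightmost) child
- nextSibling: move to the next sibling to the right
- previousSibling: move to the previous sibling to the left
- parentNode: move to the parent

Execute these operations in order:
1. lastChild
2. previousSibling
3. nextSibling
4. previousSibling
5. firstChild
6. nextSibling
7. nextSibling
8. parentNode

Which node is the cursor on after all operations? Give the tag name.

Answer: a

Derivation:
After 1 (lastChild): html
After 2 (previousSibling): a
After 3 (nextSibling): html
After 4 (previousSibling): a
After 5 (firstChild): header
After 6 (nextSibling): li
After 7 (nextSibling): td
After 8 (parentNode): a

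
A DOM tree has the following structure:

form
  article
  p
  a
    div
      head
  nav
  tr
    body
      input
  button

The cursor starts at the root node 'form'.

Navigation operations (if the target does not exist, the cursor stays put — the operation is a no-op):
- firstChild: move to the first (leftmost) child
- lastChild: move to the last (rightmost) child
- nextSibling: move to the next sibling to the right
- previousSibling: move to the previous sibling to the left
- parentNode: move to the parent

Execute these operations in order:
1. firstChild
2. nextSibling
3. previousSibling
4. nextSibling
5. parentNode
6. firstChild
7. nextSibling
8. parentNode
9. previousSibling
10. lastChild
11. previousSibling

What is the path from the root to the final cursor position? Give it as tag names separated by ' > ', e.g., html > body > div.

After 1 (firstChild): article
After 2 (nextSibling): p
After 3 (previousSibling): article
After 4 (nextSibling): p
After 5 (parentNode): form
After 6 (firstChild): article
After 7 (nextSibling): p
After 8 (parentNode): form
After 9 (previousSibling): form (no-op, stayed)
After 10 (lastChild): button
After 11 (previousSibling): tr

Answer: form > tr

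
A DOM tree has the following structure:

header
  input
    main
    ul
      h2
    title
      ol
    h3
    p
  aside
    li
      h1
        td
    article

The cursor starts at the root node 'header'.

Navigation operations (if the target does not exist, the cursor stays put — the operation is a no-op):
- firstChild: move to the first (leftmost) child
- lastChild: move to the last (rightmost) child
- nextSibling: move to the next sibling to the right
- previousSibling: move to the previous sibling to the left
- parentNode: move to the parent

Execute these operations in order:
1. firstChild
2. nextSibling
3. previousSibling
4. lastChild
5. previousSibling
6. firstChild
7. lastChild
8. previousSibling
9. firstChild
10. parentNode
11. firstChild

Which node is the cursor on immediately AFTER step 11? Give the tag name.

After 1 (firstChild): input
After 2 (nextSibling): aside
After 3 (previousSibling): input
After 4 (lastChild): p
After 5 (previousSibling): h3
After 6 (firstChild): h3 (no-op, stayed)
After 7 (lastChild): h3 (no-op, stayed)
After 8 (previousSibling): title
After 9 (firstChild): ol
After 10 (parentNode): title
After 11 (firstChild): ol

Answer: ol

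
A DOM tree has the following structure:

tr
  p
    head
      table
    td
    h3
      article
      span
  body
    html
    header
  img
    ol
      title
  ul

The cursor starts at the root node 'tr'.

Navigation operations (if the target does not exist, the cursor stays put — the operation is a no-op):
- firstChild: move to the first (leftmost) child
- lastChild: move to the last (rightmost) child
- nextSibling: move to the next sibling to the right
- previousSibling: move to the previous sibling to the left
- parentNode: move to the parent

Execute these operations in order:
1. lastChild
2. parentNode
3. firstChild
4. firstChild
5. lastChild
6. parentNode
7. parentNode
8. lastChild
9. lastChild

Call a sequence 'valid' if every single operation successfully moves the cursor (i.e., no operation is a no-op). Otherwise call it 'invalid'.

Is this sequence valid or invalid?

After 1 (lastChild): ul
After 2 (parentNode): tr
After 3 (firstChild): p
After 4 (firstChild): head
After 5 (lastChild): table
After 6 (parentNode): head
After 7 (parentNode): p
After 8 (lastChild): h3
After 9 (lastChild): span

Answer: valid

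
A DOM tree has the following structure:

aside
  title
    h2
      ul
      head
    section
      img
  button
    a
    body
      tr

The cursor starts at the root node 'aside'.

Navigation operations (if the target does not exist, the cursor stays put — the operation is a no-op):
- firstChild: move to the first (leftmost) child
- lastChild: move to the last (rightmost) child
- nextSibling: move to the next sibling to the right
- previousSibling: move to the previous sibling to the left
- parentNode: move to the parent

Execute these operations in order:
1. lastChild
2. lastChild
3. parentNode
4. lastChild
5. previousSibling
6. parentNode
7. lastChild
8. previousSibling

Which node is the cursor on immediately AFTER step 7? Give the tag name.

After 1 (lastChild): button
After 2 (lastChild): body
After 3 (parentNode): button
After 4 (lastChild): body
After 5 (previousSibling): a
After 6 (parentNode): button
After 7 (lastChild): body

Answer: body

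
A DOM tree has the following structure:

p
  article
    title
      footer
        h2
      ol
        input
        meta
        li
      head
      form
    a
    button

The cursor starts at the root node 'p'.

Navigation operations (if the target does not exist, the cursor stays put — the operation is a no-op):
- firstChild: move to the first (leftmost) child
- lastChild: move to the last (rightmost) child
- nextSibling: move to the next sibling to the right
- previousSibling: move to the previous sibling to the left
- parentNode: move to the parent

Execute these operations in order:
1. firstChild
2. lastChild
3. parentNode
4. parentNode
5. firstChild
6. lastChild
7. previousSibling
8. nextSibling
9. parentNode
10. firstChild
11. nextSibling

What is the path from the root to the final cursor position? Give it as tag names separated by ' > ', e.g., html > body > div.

After 1 (firstChild): article
After 2 (lastChild): button
After 3 (parentNode): article
After 4 (parentNode): p
After 5 (firstChild): article
After 6 (lastChild): button
After 7 (previousSibling): a
After 8 (nextSibling): button
After 9 (parentNode): article
After 10 (firstChild): title
After 11 (nextSibling): a

Answer: p > article > a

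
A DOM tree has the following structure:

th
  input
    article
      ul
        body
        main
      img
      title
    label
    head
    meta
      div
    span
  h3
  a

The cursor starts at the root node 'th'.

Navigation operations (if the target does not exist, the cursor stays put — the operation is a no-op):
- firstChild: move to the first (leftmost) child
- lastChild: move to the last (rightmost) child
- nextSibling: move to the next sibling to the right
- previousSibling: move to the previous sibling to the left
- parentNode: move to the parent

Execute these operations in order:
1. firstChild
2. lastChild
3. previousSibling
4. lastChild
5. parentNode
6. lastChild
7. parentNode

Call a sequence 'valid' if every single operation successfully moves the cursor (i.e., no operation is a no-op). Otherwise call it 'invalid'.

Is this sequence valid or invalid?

Answer: valid

Derivation:
After 1 (firstChild): input
After 2 (lastChild): span
After 3 (previousSibling): meta
After 4 (lastChild): div
After 5 (parentNode): meta
After 6 (lastChild): div
After 7 (parentNode): meta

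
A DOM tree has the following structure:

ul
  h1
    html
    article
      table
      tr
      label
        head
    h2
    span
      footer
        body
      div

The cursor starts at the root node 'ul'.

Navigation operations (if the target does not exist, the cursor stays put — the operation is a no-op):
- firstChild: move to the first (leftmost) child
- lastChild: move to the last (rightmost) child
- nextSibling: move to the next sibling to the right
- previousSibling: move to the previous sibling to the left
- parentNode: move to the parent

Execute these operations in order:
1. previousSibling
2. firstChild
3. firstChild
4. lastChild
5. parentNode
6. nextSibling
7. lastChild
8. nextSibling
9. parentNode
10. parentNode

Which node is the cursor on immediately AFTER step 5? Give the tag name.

Answer: h1

Derivation:
After 1 (previousSibling): ul (no-op, stayed)
After 2 (firstChild): h1
After 3 (firstChild): html
After 4 (lastChild): html (no-op, stayed)
After 5 (parentNode): h1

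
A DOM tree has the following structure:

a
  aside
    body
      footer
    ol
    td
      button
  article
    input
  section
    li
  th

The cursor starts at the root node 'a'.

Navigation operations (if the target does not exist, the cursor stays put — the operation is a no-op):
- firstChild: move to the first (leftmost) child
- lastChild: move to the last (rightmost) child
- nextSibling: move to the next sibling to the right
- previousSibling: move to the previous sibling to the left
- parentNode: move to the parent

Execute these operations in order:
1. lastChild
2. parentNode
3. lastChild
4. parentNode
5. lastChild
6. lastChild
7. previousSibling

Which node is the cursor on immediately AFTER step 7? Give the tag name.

Answer: section

Derivation:
After 1 (lastChild): th
After 2 (parentNode): a
After 3 (lastChild): th
After 4 (parentNode): a
After 5 (lastChild): th
After 6 (lastChild): th (no-op, stayed)
After 7 (previousSibling): section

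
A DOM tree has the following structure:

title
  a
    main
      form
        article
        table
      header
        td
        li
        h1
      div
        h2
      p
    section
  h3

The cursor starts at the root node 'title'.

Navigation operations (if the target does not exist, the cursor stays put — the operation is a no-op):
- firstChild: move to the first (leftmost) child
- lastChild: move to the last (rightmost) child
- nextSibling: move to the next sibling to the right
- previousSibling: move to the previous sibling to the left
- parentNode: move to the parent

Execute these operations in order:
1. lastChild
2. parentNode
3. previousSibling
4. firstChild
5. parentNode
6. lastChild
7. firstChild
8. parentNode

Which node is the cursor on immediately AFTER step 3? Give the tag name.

After 1 (lastChild): h3
After 2 (parentNode): title
After 3 (previousSibling): title (no-op, stayed)

Answer: title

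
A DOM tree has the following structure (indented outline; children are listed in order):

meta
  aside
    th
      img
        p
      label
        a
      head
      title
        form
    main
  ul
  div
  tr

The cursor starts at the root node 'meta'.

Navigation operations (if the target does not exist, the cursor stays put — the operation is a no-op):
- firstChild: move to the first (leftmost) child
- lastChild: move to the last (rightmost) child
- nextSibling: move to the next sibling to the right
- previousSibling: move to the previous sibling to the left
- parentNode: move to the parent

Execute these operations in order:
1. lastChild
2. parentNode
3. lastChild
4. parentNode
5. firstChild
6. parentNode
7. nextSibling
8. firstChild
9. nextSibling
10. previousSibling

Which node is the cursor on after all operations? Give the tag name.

After 1 (lastChild): tr
After 2 (parentNode): meta
After 3 (lastChild): tr
After 4 (parentNode): meta
After 5 (firstChild): aside
After 6 (parentNode): meta
After 7 (nextSibling): meta (no-op, stayed)
After 8 (firstChild): aside
After 9 (nextSibling): ul
After 10 (previousSibling): aside

Answer: aside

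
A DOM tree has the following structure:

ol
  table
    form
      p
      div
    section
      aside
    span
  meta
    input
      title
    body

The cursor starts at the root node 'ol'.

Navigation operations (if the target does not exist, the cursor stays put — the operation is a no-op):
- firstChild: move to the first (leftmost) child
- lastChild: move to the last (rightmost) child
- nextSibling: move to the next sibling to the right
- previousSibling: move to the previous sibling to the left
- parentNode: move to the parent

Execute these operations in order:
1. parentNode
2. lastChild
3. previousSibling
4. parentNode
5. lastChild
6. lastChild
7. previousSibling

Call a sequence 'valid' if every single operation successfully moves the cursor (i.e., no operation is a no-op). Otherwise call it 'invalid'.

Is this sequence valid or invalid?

Answer: invalid

Derivation:
After 1 (parentNode): ol (no-op, stayed)
After 2 (lastChild): meta
After 3 (previousSibling): table
After 4 (parentNode): ol
After 5 (lastChild): meta
After 6 (lastChild): body
After 7 (previousSibling): input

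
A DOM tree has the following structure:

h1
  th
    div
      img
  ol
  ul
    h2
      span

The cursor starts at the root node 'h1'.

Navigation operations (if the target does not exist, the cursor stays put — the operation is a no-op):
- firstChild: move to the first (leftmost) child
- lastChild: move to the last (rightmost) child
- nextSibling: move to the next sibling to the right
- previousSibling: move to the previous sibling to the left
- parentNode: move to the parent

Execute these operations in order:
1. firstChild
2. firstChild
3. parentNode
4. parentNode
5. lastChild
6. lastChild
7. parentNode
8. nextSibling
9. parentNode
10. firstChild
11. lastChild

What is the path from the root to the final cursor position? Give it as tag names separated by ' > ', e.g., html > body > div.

After 1 (firstChild): th
After 2 (firstChild): div
After 3 (parentNode): th
After 4 (parentNode): h1
After 5 (lastChild): ul
After 6 (lastChild): h2
After 7 (parentNode): ul
After 8 (nextSibling): ul (no-op, stayed)
After 9 (parentNode): h1
After 10 (firstChild): th
After 11 (lastChild): div

Answer: h1 > th > div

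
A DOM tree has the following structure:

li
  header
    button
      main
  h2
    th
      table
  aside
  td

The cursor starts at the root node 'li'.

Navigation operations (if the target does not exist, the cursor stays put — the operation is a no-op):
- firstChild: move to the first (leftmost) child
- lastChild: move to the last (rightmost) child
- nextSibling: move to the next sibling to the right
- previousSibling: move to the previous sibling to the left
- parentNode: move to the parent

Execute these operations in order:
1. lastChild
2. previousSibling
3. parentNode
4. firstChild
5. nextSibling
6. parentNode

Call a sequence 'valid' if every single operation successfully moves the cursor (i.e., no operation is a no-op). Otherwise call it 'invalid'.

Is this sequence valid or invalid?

Answer: valid

Derivation:
After 1 (lastChild): td
After 2 (previousSibling): aside
After 3 (parentNode): li
After 4 (firstChild): header
After 5 (nextSibling): h2
After 6 (parentNode): li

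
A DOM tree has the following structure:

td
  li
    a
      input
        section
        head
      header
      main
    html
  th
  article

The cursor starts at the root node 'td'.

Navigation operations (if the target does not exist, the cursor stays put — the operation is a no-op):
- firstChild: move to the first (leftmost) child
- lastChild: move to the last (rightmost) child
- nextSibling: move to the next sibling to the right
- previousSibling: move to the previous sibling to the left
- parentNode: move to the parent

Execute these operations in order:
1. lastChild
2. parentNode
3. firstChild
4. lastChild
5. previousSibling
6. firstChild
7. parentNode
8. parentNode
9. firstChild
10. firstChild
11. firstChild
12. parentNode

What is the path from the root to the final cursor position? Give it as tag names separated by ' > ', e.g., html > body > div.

After 1 (lastChild): article
After 2 (parentNode): td
After 3 (firstChild): li
After 4 (lastChild): html
After 5 (previousSibling): a
After 6 (firstChild): input
After 7 (parentNode): a
After 8 (parentNode): li
After 9 (firstChild): a
After 10 (firstChild): input
After 11 (firstChild): section
After 12 (parentNode): input

Answer: td > li > a > input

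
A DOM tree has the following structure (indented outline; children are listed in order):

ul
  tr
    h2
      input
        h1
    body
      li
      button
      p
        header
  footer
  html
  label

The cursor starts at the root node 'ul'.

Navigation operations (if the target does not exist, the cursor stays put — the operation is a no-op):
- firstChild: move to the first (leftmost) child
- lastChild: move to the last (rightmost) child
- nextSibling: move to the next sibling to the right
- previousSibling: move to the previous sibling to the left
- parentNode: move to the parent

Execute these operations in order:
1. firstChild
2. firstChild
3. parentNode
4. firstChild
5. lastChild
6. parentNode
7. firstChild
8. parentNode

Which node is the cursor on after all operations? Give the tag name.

After 1 (firstChild): tr
After 2 (firstChild): h2
After 3 (parentNode): tr
After 4 (firstChild): h2
After 5 (lastChild): input
After 6 (parentNode): h2
After 7 (firstChild): input
After 8 (parentNode): h2

Answer: h2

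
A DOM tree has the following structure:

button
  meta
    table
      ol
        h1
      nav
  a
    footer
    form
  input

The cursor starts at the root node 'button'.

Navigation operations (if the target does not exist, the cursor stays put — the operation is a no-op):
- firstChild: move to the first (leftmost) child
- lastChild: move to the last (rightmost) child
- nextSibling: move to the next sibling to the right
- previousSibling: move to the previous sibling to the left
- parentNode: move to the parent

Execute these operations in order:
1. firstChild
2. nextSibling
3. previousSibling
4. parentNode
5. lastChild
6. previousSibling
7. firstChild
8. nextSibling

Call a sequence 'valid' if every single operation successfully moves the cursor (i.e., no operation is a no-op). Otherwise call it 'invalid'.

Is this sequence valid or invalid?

After 1 (firstChild): meta
After 2 (nextSibling): a
After 3 (previousSibling): meta
After 4 (parentNode): button
After 5 (lastChild): input
After 6 (previousSibling): a
After 7 (firstChild): footer
After 8 (nextSibling): form

Answer: valid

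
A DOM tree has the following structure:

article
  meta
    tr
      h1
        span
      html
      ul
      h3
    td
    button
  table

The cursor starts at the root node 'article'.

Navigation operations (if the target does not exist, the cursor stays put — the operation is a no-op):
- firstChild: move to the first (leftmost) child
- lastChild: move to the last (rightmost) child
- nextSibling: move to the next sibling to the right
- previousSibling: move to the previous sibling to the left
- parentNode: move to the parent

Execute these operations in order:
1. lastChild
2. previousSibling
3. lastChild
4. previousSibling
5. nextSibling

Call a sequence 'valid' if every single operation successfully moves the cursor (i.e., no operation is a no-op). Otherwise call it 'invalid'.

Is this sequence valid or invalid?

Answer: valid

Derivation:
After 1 (lastChild): table
After 2 (previousSibling): meta
After 3 (lastChild): button
After 4 (previousSibling): td
After 5 (nextSibling): button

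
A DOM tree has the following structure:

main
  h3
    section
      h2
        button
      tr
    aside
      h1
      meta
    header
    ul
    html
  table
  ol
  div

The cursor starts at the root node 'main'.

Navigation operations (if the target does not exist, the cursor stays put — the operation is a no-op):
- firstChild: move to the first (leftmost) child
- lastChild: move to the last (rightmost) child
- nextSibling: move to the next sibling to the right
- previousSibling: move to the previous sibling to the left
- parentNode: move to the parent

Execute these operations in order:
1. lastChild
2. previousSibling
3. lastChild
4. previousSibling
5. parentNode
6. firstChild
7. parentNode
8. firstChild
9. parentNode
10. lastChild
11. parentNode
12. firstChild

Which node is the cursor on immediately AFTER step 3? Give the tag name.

After 1 (lastChild): div
After 2 (previousSibling): ol
After 3 (lastChild): ol (no-op, stayed)

Answer: ol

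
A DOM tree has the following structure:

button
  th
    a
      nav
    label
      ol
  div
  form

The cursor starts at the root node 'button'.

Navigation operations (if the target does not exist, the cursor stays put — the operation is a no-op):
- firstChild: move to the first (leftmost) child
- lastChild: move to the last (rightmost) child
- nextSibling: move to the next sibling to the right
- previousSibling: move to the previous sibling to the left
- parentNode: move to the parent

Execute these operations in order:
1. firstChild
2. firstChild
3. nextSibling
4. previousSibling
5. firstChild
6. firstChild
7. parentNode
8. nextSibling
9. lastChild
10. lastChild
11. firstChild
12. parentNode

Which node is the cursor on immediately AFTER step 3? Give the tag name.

After 1 (firstChild): th
After 2 (firstChild): a
After 3 (nextSibling): label

Answer: label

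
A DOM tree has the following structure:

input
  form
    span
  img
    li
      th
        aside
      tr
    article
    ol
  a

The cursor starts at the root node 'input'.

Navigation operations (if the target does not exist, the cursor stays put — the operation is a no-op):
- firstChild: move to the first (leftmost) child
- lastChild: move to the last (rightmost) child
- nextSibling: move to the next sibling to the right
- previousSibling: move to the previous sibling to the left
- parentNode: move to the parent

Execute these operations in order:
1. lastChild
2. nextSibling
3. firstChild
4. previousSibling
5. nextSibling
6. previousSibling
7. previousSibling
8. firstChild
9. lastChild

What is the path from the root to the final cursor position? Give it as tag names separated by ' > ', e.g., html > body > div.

After 1 (lastChild): a
After 2 (nextSibling): a (no-op, stayed)
After 3 (firstChild): a (no-op, stayed)
After 4 (previousSibling): img
After 5 (nextSibling): a
After 6 (previousSibling): img
After 7 (previousSibling): form
After 8 (firstChild): span
After 9 (lastChild): span (no-op, stayed)

Answer: input > form > span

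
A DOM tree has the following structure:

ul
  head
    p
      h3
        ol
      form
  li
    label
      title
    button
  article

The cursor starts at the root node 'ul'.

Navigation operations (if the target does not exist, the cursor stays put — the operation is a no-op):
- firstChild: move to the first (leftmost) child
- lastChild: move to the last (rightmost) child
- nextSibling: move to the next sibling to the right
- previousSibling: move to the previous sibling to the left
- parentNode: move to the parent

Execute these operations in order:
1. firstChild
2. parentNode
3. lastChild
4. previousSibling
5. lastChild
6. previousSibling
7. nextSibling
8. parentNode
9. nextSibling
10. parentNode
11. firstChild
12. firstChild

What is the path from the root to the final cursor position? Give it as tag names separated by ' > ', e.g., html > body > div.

Answer: ul > head > p

Derivation:
After 1 (firstChild): head
After 2 (parentNode): ul
After 3 (lastChild): article
After 4 (previousSibling): li
After 5 (lastChild): button
After 6 (previousSibling): label
After 7 (nextSibling): button
After 8 (parentNode): li
After 9 (nextSibling): article
After 10 (parentNode): ul
After 11 (firstChild): head
After 12 (firstChild): p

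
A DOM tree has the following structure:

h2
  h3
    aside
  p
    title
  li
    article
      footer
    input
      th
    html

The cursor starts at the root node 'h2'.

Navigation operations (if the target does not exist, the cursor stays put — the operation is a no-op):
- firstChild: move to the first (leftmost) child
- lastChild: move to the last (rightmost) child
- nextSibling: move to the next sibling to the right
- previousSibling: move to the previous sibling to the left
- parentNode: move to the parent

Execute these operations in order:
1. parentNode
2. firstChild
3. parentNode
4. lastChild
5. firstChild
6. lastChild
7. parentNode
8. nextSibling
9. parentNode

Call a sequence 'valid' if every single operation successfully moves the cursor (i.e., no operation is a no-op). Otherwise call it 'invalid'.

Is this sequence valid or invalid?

Answer: invalid

Derivation:
After 1 (parentNode): h2 (no-op, stayed)
After 2 (firstChild): h3
After 3 (parentNode): h2
After 4 (lastChild): li
After 5 (firstChild): article
After 6 (lastChild): footer
After 7 (parentNode): article
After 8 (nextSibling): input
After 9 (parentNode): li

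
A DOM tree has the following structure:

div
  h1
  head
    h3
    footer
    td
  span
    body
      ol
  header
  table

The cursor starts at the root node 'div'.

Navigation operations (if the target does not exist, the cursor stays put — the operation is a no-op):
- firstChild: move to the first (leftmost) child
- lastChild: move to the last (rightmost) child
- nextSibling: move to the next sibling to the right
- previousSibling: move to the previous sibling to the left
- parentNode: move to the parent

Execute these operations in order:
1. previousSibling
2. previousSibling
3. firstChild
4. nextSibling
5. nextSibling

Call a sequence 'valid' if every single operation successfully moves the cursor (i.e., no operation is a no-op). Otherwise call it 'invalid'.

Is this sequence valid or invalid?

Answer: invalid

Derivation:
After 1 (previousSibling): div (no-op, stayed)
After 2 (previousSibling): div (no-op, stayed)
After 3 (firstChild): h1
After 4 (nextSibling): head
After 5 (nextSibling): span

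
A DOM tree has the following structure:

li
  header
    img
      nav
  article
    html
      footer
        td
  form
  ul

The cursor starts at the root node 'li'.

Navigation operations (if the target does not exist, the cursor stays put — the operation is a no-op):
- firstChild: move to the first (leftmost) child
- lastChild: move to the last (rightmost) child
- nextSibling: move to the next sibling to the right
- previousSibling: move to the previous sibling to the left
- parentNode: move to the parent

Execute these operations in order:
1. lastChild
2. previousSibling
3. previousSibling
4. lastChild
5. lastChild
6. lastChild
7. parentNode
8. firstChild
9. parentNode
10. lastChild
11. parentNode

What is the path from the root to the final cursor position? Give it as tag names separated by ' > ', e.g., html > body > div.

After 1 (lastChild): ul
After 2 (previousSibling): form
After 3 (previousSibling): article
After 4 (lastChild): html
After 5 (lastChild): footer
After 6 (lastChild): td
After 7 (parentNode): footer
After 8 (firstChild): td
After 9 (parentNode): footer
After 10 (lastChild): td
After 11 (parentNode): footer

Answer: li > article > html > footer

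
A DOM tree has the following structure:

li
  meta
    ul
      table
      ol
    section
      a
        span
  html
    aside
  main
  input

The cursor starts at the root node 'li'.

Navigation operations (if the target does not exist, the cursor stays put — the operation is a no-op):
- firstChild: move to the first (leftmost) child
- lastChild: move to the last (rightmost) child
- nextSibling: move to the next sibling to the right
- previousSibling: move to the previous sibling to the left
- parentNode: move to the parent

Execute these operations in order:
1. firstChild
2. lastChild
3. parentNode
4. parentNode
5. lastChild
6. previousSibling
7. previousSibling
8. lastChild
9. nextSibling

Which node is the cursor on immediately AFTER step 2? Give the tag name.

After 1 (firstChild): meta
After 2 (lastChild): section

Answer: section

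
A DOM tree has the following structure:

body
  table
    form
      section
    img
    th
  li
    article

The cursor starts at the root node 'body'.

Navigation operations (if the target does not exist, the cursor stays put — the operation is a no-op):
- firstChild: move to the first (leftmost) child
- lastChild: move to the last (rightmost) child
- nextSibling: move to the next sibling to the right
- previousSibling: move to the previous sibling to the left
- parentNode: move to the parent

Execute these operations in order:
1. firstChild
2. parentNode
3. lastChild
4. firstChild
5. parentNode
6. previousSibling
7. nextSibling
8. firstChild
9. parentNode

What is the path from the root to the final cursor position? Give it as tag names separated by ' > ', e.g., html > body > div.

After 1 (firstChild): table
After 2 (parentNode): body
After 3 (lastChild): li
After 4 (firstChild): article
After 5 (parentNode): li
After 6 (previousSibling): table
After 7 (nextSibling): li
After 8 (firstChild): article
After 9 (parentNode): li

Answer: body > li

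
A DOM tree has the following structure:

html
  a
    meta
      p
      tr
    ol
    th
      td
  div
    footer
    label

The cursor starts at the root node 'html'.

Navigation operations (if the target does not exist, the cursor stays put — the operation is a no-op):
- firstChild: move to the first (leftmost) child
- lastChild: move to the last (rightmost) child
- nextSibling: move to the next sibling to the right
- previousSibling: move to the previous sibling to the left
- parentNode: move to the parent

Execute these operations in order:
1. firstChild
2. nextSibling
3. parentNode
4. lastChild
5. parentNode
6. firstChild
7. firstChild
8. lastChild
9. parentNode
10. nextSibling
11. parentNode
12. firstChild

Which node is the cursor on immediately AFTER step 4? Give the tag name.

After 1 (firstChild): a
After 2 (nextSibling): div
After 3 (parentNode): html
After 4 (lastChild): div

Answer: div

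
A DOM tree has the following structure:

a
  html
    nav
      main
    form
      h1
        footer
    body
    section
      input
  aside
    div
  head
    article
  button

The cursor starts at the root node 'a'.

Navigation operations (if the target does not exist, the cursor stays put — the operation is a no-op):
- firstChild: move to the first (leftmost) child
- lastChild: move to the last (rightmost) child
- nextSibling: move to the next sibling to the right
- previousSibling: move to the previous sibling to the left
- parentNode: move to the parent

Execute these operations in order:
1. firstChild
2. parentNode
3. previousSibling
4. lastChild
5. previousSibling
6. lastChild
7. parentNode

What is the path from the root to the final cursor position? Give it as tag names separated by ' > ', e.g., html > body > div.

After 1 (firstChild): html
After 2 (parentNode): a
After 3 (previousSibling): a (no-op, stayed)
After 4 (lastChild): button
After 5 (previousSibling): head
After 6 (lastChild): article
After 7 (parentNode): head

Answer: a > head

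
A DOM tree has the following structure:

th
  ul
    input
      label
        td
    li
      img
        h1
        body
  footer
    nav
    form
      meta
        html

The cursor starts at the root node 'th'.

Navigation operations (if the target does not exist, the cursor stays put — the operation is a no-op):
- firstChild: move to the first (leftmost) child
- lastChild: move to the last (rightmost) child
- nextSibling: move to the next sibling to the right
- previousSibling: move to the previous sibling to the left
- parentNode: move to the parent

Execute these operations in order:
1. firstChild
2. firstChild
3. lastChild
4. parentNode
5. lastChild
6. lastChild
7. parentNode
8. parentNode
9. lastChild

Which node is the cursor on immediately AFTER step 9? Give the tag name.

Answer: label

Derivation:
After 1 (firstChild): ul
After 2 (firstChild): input
After 3 (lastChild): label
After 4 (parentNode): input
After 5 (lastChild): label
After 6 (lastChild): td
After 7 (parentNode): label
After 8 (parentNode): input
After 9 (lastChild): label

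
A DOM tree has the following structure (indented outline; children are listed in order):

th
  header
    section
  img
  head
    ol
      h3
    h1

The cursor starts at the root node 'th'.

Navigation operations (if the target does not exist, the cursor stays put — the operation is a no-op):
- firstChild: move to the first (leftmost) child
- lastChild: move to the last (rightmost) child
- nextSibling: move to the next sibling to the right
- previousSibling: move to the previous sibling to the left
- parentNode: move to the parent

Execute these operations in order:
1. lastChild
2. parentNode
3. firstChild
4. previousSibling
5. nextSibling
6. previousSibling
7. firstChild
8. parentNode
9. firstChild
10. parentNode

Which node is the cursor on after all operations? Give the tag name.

After 1 (lastChild): head
After 2 (parentNode): th
After 3 (firstChild): header
After 4 (previousSibling): header (no-op, stayed)
After 5 (nextSibling): img
After 6 (previousSibling): header
After 7 (firstChild): section
After 8 (parentNode): header
After 9 (firstChild): section
After 10 (parentNode): header

Answer: header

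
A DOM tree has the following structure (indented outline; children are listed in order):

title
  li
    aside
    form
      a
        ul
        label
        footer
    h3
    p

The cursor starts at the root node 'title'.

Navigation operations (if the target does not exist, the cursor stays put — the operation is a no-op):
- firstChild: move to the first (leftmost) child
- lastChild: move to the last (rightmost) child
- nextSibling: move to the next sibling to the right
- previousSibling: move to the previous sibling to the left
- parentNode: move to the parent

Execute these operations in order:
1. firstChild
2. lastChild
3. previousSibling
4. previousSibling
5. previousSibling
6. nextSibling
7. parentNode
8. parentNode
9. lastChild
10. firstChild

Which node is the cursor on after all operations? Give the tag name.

After 1 (firstChild): li
After 2 (lastChild): p
After 3 (previousSibling): h3
After 4 (previousSibling): form
After 5 (previousSibling): aside
After 6 (nextSibling): form
After 7 (parentNode): li
After 8 (parentNode): title
After 9 (lastChild): li
After 10 (firstChild): aside

Answer: aside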